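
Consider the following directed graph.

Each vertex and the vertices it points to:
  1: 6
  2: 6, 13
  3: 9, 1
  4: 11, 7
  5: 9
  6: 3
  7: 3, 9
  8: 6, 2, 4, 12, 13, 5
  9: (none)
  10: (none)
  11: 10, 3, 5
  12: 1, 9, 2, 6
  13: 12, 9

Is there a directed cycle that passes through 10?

No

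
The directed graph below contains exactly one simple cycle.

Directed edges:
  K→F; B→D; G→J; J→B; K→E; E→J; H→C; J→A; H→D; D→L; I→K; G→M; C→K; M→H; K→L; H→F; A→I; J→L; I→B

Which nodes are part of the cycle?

DFS with gray/black marking from J:
J gray
  L gray
  L black
  A gray
    I gray
      K gray
        F gray
        F black
        E gray
          E→J: J is gray → back edge
Back edge closes the cycle J → A → I → K → E → J; its vertices are {A, E, I, J, K}.

A, E, I, J, K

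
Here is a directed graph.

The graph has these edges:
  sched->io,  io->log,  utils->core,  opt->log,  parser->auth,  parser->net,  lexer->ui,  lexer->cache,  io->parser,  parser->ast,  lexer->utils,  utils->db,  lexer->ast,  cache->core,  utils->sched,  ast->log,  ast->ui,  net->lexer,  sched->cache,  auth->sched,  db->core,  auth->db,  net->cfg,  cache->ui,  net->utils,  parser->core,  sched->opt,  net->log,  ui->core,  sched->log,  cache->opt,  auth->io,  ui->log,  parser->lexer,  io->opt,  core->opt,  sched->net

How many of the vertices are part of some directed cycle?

7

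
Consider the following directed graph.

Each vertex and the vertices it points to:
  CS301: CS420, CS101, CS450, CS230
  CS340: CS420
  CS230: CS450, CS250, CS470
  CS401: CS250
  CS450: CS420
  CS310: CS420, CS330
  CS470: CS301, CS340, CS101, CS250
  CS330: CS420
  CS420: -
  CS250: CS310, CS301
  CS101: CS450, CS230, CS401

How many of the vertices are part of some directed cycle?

6

A vertex is on a directed cycle iff it belongs to a strongly connected component of size ≥ 2 (or has a self-loop).
The vertices on cycles are {CS101, CS230, CS250, CS301, CS401, CS470} — 6 in total.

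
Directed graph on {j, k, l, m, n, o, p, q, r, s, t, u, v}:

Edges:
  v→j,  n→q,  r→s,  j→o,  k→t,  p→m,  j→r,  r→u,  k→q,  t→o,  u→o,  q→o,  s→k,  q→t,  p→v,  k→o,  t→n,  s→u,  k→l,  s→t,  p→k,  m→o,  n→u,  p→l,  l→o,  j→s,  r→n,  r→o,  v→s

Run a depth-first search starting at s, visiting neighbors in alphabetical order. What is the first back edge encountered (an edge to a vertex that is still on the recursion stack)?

DFS from s (visiting neighbors in alphabetical order); mark gray on enter, black on exit:
s gray
  k gray
    l gray
      o gray
      o black
    l black
    k→o: o black — skip
    q gray
      q→o: o black — skip
      t gray
        n gray
          n→q: q is gray → back edge
First back edge: n → q.

n→q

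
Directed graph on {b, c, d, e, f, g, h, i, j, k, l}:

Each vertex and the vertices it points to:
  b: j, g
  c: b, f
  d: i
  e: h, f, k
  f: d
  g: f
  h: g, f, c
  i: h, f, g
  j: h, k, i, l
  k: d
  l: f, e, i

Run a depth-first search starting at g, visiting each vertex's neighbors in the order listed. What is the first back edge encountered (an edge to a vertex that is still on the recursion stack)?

DFS from g (visiting each vertex's neighbors in the order listed); mark gray on enter, black on exit:
g gray
  f gray
    d gray
      i gray
        h gray
          h→g: g is gray → back edge
First back edge: h → g.

h→g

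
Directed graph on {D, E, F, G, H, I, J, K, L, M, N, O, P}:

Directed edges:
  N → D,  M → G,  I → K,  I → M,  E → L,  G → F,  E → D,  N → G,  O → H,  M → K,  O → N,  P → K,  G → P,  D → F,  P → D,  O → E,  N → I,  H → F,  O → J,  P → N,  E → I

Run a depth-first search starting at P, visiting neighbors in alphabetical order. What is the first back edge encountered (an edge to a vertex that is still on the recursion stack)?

DFS from P (visiting neighbors in alphabetical order); mark gray on enter, black on exit:
P gray
  D gray
    F gray
    F black
  D black
  K gray
  K black
  N gray
    N→D: D black — skip
    G gray
      G→F: F black — skip
      G→P: P is gray → back edge
First back edge: G → P.

G→P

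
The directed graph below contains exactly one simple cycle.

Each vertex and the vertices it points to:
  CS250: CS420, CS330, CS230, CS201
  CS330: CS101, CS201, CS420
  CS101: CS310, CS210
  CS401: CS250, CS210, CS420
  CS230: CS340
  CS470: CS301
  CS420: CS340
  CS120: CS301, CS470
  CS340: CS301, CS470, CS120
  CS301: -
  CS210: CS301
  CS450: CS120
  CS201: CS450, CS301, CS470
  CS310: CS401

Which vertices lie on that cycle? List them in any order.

DFS with gray/black marking from CS401:
CS401 gray
  CS250 gray
    CS420 gray
      CS340 gray
        CS301 gray
        CS301 black
        CS470 gray
          CS470→CS301: CS301 black — skip
        CS470 black
        CS120 gray
          CS120→CS301: CS301 black — skip
          CS120→CS470: CS470 black — skip
        CS120 black
      CS340 black
    CS420 black
    CS330 gray
      CS101 gray
        CS310 gray
          CS310→CS401: CS401 is gray → back edge
Back edge closes the cycle CS401 → CS250 → CS330 → CS101 → CS310 → CS401; its vertices are {CS101, CS250, CS310, CS330, CS401}.

CS101, CS250, CS310, CS330, CS401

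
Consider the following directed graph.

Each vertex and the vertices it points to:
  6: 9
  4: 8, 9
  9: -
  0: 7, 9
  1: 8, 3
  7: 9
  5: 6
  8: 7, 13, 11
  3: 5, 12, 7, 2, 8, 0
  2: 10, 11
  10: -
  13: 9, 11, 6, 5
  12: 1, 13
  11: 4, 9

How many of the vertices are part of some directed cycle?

7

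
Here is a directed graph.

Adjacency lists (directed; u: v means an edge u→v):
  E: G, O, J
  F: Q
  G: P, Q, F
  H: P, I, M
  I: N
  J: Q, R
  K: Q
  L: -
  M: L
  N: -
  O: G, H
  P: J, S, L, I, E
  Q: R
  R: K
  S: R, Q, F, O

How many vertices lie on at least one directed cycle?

A vertex is on a directed cycle iff it belongs to a strongly connected component of size ≥ 2 (or has a self-loop).
The vertices on cycles are {E, G, H, K, O, P, Q, R, S} — 9 in total.

9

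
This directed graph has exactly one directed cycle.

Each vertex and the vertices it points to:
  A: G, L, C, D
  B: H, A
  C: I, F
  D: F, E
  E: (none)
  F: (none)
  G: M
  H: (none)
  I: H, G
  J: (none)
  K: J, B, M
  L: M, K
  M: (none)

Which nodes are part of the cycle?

DFS with gray/black marking from A:
A gray
  G gray
    M gray
    M black
  G black
  L gray
    L→M: M black — skip
    K gray
      J gray
      J black
      B gray
        H gray
        H black
        B→A: A is gray → back edge
Back edge closes the cycle A → L → K → B → A; its vertices are {A, B, K, L}.

A, B, K, L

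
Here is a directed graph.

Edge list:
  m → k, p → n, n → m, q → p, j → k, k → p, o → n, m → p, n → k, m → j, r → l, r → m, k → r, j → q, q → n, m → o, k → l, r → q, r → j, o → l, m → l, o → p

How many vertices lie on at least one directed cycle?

A vertex is on a directed cycle iff it belongs to a strongly connected component of size ≥ 2 (or has a self-loop).
The vertices on cycles are {j, k, m, n, o, p, q, r} — 8 in total.

8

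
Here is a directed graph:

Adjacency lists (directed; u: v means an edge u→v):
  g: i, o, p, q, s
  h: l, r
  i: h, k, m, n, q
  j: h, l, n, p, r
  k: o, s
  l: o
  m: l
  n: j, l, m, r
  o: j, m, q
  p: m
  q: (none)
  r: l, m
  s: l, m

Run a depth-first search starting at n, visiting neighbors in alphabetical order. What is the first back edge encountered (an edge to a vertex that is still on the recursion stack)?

o->j

DFS from n (visiting neighbors in alphabetical order); mark gray on enter, black on exit:
n gray
  j gray
    h gray
      l gray
        o gray
          o→j: j is gray → back edge
First back edge: o → j.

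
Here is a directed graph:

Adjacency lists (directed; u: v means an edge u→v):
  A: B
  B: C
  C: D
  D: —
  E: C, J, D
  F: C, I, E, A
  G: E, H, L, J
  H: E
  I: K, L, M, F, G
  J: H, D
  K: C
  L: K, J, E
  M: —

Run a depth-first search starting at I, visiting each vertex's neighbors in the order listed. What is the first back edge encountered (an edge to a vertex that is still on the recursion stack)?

E→J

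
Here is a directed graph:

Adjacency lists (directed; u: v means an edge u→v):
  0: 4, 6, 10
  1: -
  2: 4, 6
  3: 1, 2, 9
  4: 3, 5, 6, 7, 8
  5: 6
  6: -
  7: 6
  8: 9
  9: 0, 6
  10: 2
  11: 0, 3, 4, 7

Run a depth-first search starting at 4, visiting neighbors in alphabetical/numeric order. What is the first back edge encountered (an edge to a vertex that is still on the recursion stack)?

DFS from 4 (visiting neighbors in alphabetical/numeric order); mark gray on enter, black on exit:
4 gray
  3 gray
    1 gray
    1 black
    2 gray
      2→4: 4 is gray → back edge
First back edge: 2 → 4.

2->4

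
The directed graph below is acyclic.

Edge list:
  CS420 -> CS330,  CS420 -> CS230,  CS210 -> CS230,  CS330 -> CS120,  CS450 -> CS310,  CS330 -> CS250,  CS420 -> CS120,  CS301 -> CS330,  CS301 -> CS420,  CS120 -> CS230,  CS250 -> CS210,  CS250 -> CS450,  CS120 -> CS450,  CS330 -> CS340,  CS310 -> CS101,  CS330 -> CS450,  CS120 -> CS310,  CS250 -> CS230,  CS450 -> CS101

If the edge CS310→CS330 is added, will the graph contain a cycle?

Adding CS310→CS330 creates a cycle iff CS330 can already reach CS310.
Path from CS330: CS330 → CS120 → CS310.
So CS330 → … → CS310 → CS330 is a cycle.

Yes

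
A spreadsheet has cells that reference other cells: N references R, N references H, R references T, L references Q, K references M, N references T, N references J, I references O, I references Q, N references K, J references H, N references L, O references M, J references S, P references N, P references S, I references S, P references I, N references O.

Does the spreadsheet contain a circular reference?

No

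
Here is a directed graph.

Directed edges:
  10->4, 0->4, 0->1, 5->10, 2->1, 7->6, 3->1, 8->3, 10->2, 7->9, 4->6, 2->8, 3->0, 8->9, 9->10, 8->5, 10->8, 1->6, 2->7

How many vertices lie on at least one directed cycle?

6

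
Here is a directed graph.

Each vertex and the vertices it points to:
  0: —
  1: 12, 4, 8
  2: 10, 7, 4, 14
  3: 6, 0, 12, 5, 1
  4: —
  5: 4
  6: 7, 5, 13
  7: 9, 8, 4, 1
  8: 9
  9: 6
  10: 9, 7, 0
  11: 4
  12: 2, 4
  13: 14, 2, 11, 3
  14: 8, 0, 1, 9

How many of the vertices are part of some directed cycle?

A vertex is on a directed cycle iff it belongs to a strongly connected component of size ≥ 2 (or has a self-loop).
The vertices on cycles are {1, 2, 3, 6, 7, 8, 9, 10, 12, 13, 14} — 11 in total.

11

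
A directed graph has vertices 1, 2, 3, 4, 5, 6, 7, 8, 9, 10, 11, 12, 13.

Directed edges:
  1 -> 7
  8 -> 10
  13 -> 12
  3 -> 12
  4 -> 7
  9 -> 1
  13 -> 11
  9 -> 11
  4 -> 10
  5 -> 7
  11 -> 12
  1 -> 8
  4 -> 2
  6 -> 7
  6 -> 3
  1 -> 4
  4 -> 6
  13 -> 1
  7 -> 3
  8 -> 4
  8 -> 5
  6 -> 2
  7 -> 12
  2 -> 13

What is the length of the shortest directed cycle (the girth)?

For each vertex v, BFS finds the shortest path from v back to v.
The shortest such closed walk is 1 → 4 → 2 → 13 → 1, length 4.

4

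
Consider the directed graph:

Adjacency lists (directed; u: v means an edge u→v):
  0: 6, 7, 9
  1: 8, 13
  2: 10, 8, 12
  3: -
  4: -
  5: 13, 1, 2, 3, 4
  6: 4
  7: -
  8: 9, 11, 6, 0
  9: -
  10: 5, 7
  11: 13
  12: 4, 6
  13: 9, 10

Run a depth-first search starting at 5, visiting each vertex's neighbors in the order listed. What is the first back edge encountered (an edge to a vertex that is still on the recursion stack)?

DFS from 5 (visiting each vertex's neighbors in the order listed); mark gray on enter, black on exit:
5 gray
  13 gray
    9 gray
    9 black
    10 gray
      10→5: 5 is gray → back edge
First back edge: 10 → 5.

10→5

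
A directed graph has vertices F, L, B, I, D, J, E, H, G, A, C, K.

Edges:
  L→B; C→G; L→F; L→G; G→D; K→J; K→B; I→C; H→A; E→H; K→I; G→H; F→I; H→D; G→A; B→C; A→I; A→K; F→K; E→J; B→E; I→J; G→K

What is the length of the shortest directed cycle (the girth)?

For each vertex v, BFS finds the shortest path from v back to v.
The shortest such closed walk is G → K → B → C → G, length 4.

4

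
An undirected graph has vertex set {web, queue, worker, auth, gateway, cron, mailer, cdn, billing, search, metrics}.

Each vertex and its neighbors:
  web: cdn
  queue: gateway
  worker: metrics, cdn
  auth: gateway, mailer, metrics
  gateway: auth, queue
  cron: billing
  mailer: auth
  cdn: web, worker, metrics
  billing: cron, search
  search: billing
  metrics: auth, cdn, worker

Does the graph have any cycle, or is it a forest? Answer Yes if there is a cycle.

Yes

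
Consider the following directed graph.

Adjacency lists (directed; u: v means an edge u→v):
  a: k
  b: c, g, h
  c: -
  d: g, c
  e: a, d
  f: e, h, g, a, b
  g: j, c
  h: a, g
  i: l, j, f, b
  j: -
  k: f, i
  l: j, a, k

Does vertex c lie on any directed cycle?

c lies on a cycle iff there is a path from c back to itself.
Exploring from c, it never reaches itself; equivalently, its strongly connected component is a singleton.

No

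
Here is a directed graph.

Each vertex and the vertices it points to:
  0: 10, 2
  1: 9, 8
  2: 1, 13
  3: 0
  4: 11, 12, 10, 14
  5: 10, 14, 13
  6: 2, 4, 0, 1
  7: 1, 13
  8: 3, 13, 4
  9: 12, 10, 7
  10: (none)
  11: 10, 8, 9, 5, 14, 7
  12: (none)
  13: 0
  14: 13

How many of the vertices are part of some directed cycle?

A vertex is on a directed cycle iff it belongs to a strongly connected component of size ≥ 2 (or has a self-loop).
The vertices on cycles are {0, 1, 2, 3, 4, 5, 7, 8, 9, 11, 13, 14} — 12 in total.

12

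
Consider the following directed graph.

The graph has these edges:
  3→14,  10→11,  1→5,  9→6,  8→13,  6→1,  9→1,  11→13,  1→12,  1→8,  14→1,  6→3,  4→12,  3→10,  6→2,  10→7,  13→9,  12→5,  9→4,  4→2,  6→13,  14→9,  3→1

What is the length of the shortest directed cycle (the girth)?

3

For each vertex v, BFS finds the shortest path from v back to v.
The shortest such closed walk is 9 → 6 → 13 → 9, length 3.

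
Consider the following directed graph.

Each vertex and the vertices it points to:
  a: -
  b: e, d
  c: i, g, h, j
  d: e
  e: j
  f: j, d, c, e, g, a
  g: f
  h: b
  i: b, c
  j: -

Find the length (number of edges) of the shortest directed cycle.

For each vertex v, BFS finds the shortest path from v back to v.
The shortest such closed walk is i → c → i, length 2.

2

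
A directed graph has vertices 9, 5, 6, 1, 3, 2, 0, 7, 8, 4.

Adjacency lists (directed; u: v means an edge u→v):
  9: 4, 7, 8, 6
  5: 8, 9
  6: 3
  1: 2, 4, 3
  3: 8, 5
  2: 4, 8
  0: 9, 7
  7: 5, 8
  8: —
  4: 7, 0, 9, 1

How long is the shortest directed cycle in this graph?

For each vertex v, BFS finds the shortest path from v back to v.
The shortest such closed walk is 1 → 4 → 1, length 2.

2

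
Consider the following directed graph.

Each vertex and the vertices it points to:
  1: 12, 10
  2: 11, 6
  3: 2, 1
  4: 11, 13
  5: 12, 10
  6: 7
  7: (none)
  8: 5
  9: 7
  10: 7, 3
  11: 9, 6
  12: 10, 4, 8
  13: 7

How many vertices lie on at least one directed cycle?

6

A vertex is on a directed cycle iff it belongs to a strongly connected component of size ≥ 2 (or has a self-loop).
The vertices on cycles are {1, 3, 5, 8, 10, 12} — 6 in total.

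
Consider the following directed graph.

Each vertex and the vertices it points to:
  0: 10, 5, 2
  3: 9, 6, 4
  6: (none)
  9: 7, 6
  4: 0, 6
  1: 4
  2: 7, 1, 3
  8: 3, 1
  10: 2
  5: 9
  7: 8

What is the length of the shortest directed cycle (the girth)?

4

For each vertex v, BFS finds the shortest path from v back to v.
The shortest such closed walk is 0 → 2 → 1 → 4 → 0, length 4.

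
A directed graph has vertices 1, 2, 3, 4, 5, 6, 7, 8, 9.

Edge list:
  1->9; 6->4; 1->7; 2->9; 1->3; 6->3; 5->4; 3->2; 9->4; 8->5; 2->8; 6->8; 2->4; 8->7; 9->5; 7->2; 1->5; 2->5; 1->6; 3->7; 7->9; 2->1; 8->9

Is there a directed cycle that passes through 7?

7 is on a cycle iff 7 can reach itself via ≥1 edge.
7 → 2 → 8 → 7 — yes.

Yes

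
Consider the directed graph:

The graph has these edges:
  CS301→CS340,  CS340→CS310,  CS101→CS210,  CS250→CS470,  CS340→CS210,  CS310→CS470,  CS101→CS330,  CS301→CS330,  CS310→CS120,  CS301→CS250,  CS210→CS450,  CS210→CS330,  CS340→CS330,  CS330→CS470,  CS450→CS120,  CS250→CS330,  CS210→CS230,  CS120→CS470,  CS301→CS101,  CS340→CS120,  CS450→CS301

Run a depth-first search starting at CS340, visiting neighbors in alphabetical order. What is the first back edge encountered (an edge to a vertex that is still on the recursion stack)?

CS101→CS210

DFS from CS340 (visiting neighbors in alphabetical order); mark gray on enter, black on exit:
CS340 gray
  CS120 gray
    CS470 gray
    CS470 black
  CS120 black
  CS210 gray
    CS230 gray
    CS230 black
    CS330 gray
      CS330→CS470: CS470 black — skip
    CS330 black
    CS450 gray
      CS450→CS120: CS120 black — skip
      CS301 gray
        CS101 gray
          CS101→CS210: CS210 is gray → back edge
First back edge: CS101 → CS210.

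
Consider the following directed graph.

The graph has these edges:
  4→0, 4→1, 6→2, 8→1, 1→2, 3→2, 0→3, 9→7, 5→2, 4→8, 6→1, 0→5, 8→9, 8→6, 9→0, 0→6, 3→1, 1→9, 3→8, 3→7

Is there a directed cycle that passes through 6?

6 is on a cycle iff 6 can reach itself via ≥1 edge.
6 → 1 → 9 → 0 → 6 — yes.

Yes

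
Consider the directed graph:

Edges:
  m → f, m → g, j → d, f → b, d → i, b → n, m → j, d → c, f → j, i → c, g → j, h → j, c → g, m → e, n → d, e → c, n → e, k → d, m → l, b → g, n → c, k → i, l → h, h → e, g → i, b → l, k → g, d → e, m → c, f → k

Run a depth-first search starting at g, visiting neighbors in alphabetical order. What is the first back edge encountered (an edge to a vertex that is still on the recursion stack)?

c→g

DFS from g (visiting neighbors in alphabetical order); mark gray on enter, black on exit:
g gray
  i gray
    c gray
      c→g: g is gray → back edge
First back edge: c → g.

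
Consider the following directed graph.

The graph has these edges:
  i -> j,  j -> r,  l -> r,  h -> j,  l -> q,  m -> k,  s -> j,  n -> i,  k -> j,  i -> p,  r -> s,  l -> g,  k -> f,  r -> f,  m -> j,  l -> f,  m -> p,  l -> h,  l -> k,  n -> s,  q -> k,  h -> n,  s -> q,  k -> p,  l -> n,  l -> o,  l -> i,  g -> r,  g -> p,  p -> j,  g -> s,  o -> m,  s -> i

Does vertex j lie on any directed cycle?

Yes

j is on a cycle iff j can reach itself via ≥1 edge.
j → r → s → j — yes.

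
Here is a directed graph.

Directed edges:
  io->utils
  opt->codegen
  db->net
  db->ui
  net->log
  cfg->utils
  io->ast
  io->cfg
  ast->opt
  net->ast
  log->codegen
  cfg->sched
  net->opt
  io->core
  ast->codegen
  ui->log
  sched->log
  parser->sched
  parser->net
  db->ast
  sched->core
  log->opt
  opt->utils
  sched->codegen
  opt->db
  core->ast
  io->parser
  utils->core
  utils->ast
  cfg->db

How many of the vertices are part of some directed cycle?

8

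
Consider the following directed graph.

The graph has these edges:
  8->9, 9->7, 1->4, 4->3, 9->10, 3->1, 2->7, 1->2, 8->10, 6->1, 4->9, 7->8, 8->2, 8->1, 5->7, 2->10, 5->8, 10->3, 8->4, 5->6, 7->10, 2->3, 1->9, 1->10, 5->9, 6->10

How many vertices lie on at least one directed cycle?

A vertex is on a directed cycle iff it belongs to a strongly connected component of size ≥ 2 (or has a self-loop).
The vertices on cycles are {1, 2, 3, 4, 7, 8, 9, 10} — 8 in total.

8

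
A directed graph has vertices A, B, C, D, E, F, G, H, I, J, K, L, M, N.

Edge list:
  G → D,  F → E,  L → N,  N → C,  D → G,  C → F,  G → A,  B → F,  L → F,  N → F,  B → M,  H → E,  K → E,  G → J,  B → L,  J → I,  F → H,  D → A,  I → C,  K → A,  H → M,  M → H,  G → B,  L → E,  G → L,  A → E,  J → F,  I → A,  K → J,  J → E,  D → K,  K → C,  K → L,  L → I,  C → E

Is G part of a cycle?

G is on a cycle iff G can reach itself via ≥1 edge.
G → D → G — yes.

Yes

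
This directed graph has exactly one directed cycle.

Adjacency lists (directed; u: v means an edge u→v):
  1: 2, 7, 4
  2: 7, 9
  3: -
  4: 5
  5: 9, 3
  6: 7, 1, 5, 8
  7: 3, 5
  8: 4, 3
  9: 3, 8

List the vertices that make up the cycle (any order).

DFS with gray/black marking from 8:
8 gray
  4 gray
    5 gray
      9 gray
        3 gray
        3 black
        9→8: 8 is gray → back edge
Back edge closes the cycle 8 → 4 → 5 → 9 → 8; its vertices are {4, 5, 8, 9}.

4, 5, 8, 9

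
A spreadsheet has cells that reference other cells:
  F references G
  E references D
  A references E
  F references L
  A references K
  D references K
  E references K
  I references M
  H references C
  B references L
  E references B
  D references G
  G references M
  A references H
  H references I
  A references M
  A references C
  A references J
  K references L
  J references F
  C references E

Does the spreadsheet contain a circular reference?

No

DFS with white/gray/black marking, starting from K:
K gray
  L gray
  L black
K black
I gray
  M gray
  M black
I black
B gray
  B→L: L black — skip
B black
J gray
  F gray
    G gray
      G→M: M black — skip
    G black
    F→L: L black — skip
  F black
J black
E gray
  D gray
    D→G: G black — skip
    D→K: K black — skip
  D black
  E→K: K black — skip
  E→B: B black — skip
E black
H gray
  C gray
    C→E: E black — skip
  C black
  H→I: I black — skip
H black
A gray
  A→E: E black — skip
  A→H: H black — skip
  A→M: M black — skip
  A→C: C black — skip
  A→J: J black — skip
  A→K: K black — skip
A black
Every edge goes to a white or black vertex — no back edge, so the graph is acyclic.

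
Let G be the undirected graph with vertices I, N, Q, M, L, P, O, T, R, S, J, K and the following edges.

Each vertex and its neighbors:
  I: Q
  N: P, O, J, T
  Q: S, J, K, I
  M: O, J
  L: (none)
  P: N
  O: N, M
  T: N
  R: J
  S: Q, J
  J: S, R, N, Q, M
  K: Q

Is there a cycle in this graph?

Yes

DFS, tracking each vertex's parent; an edge to a visited non-parent vertex closes a cycle.
Start from R:
visit R (parent –)
  visit J (parent R)
    visit S (parent J)
      visit Q (parent S)
        Q–S: parent, skip
        Q–J: J visited and ≠ parent → cycle
Cycle: J – S – Q – J.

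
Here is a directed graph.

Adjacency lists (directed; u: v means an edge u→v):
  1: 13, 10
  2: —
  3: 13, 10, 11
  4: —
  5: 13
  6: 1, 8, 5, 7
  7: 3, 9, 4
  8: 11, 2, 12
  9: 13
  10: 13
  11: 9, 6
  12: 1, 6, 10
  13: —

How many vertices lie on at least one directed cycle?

6

A vertex is on a directed cycle iff it belongs to a strongly connected component of size ≥ 2 (or has a self-loop).
The vertices on cycles are {3, 6, 7, 8, 11, 12} — 6 in total.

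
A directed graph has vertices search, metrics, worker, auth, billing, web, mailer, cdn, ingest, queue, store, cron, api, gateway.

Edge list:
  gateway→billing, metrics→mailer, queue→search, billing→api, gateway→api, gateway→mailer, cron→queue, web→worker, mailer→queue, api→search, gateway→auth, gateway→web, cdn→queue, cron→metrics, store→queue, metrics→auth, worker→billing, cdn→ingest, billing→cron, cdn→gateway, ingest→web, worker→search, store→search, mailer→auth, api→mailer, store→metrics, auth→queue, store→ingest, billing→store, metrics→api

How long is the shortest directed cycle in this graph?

For each vertex v, BFS finds the shortest path from v back to v.
The shortest such closed walk is billing → store → ingest → web → worker → billing, length 5.

5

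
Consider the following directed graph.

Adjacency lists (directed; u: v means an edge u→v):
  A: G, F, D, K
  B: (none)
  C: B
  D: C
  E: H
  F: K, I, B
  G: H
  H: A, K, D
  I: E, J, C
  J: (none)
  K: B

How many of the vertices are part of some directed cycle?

6

A vertex is on a directed cycle iff it belongs to a strongly connected component of size ≥ 2 (or has a self-loop).
The vertices on cycles are {A, E, F, G, H, I} — 6 in total.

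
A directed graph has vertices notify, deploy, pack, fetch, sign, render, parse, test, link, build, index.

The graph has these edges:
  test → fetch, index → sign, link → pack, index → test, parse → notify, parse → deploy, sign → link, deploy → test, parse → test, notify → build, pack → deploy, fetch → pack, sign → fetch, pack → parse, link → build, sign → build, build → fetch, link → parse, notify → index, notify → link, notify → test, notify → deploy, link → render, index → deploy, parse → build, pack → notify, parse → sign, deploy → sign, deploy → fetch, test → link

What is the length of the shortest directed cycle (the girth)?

For each vertex v, BFS finds the shortest path from v back to v.
The shortest such closed walk is link → pack → notify → link, length 3.

3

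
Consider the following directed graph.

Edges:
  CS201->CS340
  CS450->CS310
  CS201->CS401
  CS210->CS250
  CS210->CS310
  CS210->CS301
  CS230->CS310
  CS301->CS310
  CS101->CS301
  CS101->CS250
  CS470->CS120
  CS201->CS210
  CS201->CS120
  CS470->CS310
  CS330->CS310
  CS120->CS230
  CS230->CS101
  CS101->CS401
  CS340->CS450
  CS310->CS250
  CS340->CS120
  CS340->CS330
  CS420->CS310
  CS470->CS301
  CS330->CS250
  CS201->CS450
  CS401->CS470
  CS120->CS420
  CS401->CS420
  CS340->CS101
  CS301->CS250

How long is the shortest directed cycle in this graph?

For each vertex v, BFS finds the shortest path from v back to v.
The shortest such closed walk is CS401 → CS470 → CS120 → CS230 → CS101 → CS401, length 5.

5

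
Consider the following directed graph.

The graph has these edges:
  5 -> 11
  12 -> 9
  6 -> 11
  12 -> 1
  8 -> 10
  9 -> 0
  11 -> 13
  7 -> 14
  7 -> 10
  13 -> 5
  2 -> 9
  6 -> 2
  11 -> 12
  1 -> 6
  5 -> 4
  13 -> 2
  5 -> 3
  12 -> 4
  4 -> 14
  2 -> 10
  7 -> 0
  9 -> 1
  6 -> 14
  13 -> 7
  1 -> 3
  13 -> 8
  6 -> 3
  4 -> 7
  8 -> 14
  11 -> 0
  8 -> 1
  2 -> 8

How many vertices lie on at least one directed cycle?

A vertex is on a directed cycle iff it belongs to a strongly connected component of size ≥ 2 (or has a self-loop).
The vertices on cycles are {1, 2, 5, 6, 8, 9, 11, 12, 13} — 9 in total.

9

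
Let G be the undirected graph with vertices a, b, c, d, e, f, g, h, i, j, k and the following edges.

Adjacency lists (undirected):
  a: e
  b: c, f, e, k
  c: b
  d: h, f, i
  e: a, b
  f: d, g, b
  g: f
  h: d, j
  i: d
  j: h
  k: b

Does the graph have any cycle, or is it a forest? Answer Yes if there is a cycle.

DFS, tracking each vertex's parent; an edge to a visited non-parent vertex closes a cycle.
Start from c:
visit c (parent –)
  visit b (parent c)
    b–c: parent, skip
    visit f (parent b)
      visit d (parent f)
        visit h (parent d)
          h–d: parent, skip
          visit j (parent h)
            j–h: parent, skip
        d–f: parent, skip
        visit i (parent d)
          i–d: parent, skip
      visit g (parent f)
        g–f: parent, skip
      f–b: parent, skip
    visit e (parent b)
      visit a (parent e)
        a–e: parent, skip
      e–b: parent, skip
    visit k (parent b)
      k–b: parent, skip
No non-parent visited neighbor found — the graph is a forest.

No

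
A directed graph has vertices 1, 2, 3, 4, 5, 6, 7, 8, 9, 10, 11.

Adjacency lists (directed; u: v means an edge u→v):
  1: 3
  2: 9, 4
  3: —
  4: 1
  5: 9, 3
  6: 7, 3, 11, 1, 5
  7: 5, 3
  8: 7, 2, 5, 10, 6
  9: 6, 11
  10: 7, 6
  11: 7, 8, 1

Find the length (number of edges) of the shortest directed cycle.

For each vertex v, BFS finds the shortest path from v back to v.
The shortest such closed walk is 9 → 6 → 5 → 9, length 3.

3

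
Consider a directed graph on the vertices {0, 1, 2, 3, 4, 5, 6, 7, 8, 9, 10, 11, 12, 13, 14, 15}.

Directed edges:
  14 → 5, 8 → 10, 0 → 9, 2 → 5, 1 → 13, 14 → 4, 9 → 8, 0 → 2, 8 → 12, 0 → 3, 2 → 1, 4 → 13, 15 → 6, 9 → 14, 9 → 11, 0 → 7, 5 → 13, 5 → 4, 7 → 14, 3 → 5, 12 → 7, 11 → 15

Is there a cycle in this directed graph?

No

DFS with white/gray/black marking, starting from 8:
8 gray
  12 gray
    7 gray
      14 gray
        4 gray
          13 gray
          13 black
        4 black
        5 gray
          5→4: 4 black — skip
          5→13: 13 black — skip
        5 black
      14 black
    7 black
  12 black
  10 gray
  10 black
8 black
0 gray
  9 gray
    11 gray
      15 gray
        6 gray
        6 black
      15 black
    11 black
    9→8: 8 black — skip
    9→14: 14 black — skip
  9 black
  2 gray
    1 gray
      1→13: 13 black — skip
    1 black
    2→5: 5 black — skip
  2 black
  3 gray
    3→5: 5 black — skip
  3 black
  0→7: 7 black — skip
0 black
Every edge goes to a white or black vertex — no back edge, so the graph is acyclic.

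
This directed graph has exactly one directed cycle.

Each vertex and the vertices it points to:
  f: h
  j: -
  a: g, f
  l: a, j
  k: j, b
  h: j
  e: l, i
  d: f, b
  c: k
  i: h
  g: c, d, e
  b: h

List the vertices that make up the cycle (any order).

DFS with gray/black marking from g:
g gray
  c gray
    k gray
      j gray
      j black
      b gray
        h gray
          h→j: j black — skip
        h black
      b black
    k black
  c black
  d gray
    f gray
      f→h: h black — skip
    f black
    d→b: b black — skip
  d black
  e gray
    l gray
      a gray
        a→g: g is gray → back edge
Back edge closes the cycle g → e → l → a → g; its vertices are {a, e, g, l}.

a, e, g, l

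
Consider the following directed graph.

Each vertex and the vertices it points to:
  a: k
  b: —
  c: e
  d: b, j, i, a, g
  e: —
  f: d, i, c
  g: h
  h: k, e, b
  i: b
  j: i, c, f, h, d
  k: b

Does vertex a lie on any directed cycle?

No

a lies on a cycle iff there is a path from a back to itself.
Exploring from a, it never reaches itself; equivalently, its strongly connected component is a singleton.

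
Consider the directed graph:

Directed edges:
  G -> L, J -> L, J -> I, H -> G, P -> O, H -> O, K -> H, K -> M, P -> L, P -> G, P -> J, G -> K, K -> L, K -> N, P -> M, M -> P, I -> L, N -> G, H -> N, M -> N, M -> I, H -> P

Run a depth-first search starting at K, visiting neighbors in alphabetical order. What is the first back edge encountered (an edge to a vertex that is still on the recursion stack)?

G->K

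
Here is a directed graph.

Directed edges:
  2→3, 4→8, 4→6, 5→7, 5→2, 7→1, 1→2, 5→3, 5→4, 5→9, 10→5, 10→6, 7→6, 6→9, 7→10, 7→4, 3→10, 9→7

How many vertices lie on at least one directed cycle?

9

A vertex is on a directed cycle iff it belongs to a strongly connected component of size ≥ 2 (or has a self-loop).
The vertices on cycles are {1, 2, 3, 4, 5, 6, 7, 9, 10} — 9 in total.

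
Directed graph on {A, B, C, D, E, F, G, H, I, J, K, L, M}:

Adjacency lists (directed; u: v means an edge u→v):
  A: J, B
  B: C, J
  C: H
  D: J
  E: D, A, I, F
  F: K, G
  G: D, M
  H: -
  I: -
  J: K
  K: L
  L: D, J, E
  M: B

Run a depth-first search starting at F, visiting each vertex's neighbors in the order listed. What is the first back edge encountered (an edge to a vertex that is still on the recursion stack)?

J→K

DFS from F (visiting each vertex's neighbors in the order listed); mark gray on enter, black on exit:
F gray
  K gray
    L gray
      D gray
        J gray
          J→K: K is gray → back edge
First back edge: J → K.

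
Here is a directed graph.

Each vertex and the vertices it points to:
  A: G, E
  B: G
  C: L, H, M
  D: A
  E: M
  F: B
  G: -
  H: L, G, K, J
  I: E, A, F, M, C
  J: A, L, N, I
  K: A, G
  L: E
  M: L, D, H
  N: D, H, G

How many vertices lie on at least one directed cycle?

A vertex is on a directed cycle iff it belongs to a strongly connected component of size ≥ 2 (or has a self-loop).
The vertices on cycles are {A, C, D, E, H, I, J, K, L, M, N} — 11 in total.

11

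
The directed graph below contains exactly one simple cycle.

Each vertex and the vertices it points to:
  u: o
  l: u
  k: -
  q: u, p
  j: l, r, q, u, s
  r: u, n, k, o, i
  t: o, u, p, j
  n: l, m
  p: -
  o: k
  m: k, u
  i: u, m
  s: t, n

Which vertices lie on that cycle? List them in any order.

DFS with gray/black marking from j:
j gray
  l gray
    u gray
      o gray
        k gray
        k black
      o black
    u black
  l black
  r gray
    r→u: u black — skip
    n gray
      n→l: l black — skip
      m gray
        m→k: k black — skip
        m→u: u black — skip
      m black
    n black
    r→k: k black — skip
    r→o: o black — skip
    i gray
      i→u: u black — skip
      i→m: m black — skip
    i black
  r black
  q gray
    q→u: u black — skip
    p gray
    p black
  q black
  j→u: u black — skip
  s gray
    t gray
      t→o: o black — skip
      t→u: u black — skip
      t→p: p black — skip
      t→j: j is gray → back edge
Back edge closes the cycle j → s → t → j; its vertices are {j, s, t}.

j, s, t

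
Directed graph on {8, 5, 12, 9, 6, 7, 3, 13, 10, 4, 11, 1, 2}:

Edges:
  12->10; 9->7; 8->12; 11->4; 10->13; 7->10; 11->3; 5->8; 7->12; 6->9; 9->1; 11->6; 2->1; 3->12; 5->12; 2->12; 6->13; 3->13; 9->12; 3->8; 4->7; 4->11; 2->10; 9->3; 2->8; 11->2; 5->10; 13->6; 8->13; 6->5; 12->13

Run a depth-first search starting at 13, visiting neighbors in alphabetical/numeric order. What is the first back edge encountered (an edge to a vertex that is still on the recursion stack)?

10->13

DFS from 13 (visiting neighbors in alphabetical/numeric order); mark gray on enter, black on exit:
13 gray
  6 gray
    5 gray
      8 gray
        12 gray
          10 gray
            10→13: 13 is gray → back edge
First back edge: 10 → 13.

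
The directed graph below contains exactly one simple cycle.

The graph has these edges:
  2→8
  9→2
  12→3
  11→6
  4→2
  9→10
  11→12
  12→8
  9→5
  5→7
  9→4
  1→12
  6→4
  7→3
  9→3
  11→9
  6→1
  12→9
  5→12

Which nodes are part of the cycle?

5, 9, 12

DFS with gray/black marking from 9:
9 gray
  10 gray
  10 black
  5 gray
    7 gray
      3 gray
      3 black
    7 black
    12 gray
      8 gray
      8 black
      12→3: 3 black — skip
      12→9: 9 is gray → back edge
Back edge closes the cycle 9 → 5 → 12 → 9; its vertices are {5, 9, 12}.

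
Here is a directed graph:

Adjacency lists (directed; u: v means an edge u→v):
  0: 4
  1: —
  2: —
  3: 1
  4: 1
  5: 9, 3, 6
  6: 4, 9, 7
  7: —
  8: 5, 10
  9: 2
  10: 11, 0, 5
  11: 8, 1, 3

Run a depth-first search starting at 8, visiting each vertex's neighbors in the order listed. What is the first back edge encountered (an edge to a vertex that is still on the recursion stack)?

11→8

DFS from 8 (visiting each vertex's neighbors in the order listed); mark gray on enter, black on exit:
8 gray
  5 gray
    9 gray
      2 gray
      2 black
    9 black
    3 gray
      1 gray
      1 black
    3 black
    6 gray
      4 gray
        4→1: 1 black — skip
      4 black
      6→9: 9 black — skip
      7 gray
      7 black
    6 black
  5 black
  10 gray
    11 gray
      11→8: 8 is gray → back edge
First back edge: 11 → 8.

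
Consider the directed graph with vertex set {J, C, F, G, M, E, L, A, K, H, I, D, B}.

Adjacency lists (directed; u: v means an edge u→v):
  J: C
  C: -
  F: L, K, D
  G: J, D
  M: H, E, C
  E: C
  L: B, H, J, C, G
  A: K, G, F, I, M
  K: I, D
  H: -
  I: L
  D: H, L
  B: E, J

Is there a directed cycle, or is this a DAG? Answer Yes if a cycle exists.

Yes

DFS with white/gray/black marking, starting from D:
D gray
  H gray
  H black
  L gray
    B gray
      E gray
        C gray
        C black
      E black
      J gray
        J→C: C black — skip
      J black
    B black
    L→H: H black — skip
    L→J: J black — skip
    L→C: C black — skip
    G gray
      G→J: J black — skip
      G→D: D is gray → back edge
Back edge found, so a cycle exists: D → L → G → D.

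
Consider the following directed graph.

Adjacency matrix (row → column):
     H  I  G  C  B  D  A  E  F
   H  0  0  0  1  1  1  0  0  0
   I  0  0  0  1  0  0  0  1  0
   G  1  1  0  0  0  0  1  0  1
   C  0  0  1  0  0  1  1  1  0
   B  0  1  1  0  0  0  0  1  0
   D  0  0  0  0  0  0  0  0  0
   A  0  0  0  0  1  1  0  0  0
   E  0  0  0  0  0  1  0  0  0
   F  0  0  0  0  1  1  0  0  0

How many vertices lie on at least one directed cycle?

7

A vertex is on a directed cycle iff it belongs to a strongly connected component of size ≥ 2 (or has a self-loop).
The vertices on cycles are {A, B, C, F, G, H, I} — 7 in total.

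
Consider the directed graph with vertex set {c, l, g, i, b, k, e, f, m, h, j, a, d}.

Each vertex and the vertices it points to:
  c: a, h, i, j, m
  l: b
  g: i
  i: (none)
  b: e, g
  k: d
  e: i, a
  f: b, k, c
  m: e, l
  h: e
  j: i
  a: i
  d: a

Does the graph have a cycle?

No

DFS with white/gray/black marking, starting from j:
j gray
  i gray
  i black
j black
c gray
  a gray
    a→i: i black — skip
  a black
  h gray
    e gray
      e→i: i black — skip
      e→a: a black — skip
    e black
  h black
  c→i: i black — skip
  c→j: j black — skip
  m gray
    m→e: e black — skip
    l gray
      b gray
        b→e: e black — skip
        g gray
          g→i: i black — skip
        g black
      b black
    l black
  m black
c black
k gray
  d gray
    d→a: a black — skip
  d black
k black
f gray
  f→b: b black — skip
  f→k: k black — skip
  f→c: c black — skip
f black
Every edge goes to a white or black vertex — no back edge, so the graph is acyclic.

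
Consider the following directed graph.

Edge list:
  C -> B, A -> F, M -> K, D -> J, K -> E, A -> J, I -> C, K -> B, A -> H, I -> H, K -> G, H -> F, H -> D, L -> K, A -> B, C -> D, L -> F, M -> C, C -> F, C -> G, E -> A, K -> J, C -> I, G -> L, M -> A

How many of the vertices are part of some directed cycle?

5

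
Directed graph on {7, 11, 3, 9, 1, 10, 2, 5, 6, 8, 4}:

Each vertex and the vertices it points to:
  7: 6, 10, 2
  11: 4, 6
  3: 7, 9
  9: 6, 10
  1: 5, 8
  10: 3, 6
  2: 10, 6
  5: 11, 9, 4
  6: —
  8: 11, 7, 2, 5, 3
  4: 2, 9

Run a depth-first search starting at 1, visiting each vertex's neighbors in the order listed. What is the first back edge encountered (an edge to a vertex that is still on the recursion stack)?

7→10

DFS from 1 (visiting each vertex's neighbors in the order listed); mark gray on enter, black on exit:
1 gray
  5 gray
    11 gray
      4 gray
        2 gray
          10 gray
            3 gray
              7 gray
                6 gray
                6 black
                7→10: 10 is gray → back edge
First back edge: 7 → 10.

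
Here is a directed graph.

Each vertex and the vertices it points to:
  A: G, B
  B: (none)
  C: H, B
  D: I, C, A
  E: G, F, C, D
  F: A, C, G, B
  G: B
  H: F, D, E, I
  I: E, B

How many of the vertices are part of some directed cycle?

A vertex is on a directed cycle iff it belongs to a strongly connected component of size ≥ 2 (or has a self-loop).
The vertices on cycles are {C, D, E, F, H, I} — 6 in total.

6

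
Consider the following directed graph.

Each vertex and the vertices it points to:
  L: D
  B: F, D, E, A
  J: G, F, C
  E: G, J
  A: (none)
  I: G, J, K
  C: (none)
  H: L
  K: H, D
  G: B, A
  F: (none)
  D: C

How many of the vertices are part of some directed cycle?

4

A vertex is on a directed cycle iff it belongs to a strongly connected component of size ≥ 2 (or has a self-loop).
The vertices on cycles are {B, E, G, J} — 4 in total.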